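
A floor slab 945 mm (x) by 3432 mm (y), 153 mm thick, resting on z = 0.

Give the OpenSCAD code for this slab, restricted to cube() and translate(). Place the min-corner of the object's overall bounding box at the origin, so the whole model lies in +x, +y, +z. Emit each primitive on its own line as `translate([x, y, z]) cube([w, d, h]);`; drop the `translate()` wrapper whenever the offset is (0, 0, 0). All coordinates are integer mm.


cube([945, 3432, 153]);


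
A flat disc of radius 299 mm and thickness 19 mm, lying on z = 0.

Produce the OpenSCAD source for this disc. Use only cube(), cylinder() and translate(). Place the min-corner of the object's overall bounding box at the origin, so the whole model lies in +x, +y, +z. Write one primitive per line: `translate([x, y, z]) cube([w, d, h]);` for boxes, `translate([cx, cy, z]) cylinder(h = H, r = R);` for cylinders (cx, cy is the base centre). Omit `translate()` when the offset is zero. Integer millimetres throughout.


translate([299, 299, 0]) cylinder(h = 19, r = 299);


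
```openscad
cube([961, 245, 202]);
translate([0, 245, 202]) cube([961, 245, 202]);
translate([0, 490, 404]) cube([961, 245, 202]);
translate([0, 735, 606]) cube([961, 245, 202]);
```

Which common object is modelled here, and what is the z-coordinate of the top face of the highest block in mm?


A staircase. The total rise is 808 mm.

4 identical blocks, each offset up and back from the previous — a staircase. Each step is 202 mm tall and there are 4 of them, so the total rise is 4 × 202 = 808 mm.


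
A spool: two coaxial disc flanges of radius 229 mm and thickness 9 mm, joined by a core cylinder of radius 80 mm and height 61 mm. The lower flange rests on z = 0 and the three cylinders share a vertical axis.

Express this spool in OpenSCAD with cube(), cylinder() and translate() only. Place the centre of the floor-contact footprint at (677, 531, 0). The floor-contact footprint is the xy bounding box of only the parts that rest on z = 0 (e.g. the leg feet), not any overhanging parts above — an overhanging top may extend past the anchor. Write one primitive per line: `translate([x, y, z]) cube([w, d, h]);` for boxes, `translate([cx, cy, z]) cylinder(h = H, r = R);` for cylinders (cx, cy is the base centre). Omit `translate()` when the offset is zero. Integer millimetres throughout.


translate([677, 531, 0]) cylinder(h = 9, r = 229);
translate([677, 531, 9]) cylinder(h = 61, r = 80);
translate([677, 531, 70]) cylinder(h = 9, r = 229);


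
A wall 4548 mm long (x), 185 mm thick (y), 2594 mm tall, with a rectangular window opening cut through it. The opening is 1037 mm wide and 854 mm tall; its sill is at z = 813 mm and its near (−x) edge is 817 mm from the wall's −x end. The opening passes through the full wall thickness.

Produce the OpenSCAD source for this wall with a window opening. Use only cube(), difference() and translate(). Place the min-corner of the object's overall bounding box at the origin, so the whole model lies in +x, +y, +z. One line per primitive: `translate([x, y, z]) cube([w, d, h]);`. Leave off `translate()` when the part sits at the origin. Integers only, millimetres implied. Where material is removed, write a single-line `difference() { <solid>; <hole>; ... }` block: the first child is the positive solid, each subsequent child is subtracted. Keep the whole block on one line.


difference() { cube([4548, 185, 2594]); translate([817, 0, 813]) cube([1037, 185, 854]); }


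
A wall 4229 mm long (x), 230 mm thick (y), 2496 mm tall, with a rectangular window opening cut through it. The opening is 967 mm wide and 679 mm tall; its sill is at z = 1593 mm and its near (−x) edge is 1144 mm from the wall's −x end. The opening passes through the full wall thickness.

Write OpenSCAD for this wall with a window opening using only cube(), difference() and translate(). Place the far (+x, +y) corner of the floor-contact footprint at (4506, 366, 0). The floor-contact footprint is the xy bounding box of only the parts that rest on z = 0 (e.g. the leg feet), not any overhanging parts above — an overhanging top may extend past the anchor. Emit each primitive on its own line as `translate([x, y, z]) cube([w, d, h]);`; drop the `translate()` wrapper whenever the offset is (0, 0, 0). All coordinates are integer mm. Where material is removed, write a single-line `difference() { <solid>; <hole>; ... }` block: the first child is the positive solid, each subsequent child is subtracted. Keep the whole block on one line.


difference() { translate([277, 136, 0]) cube([4229, 230, 2496]); translate([1421, 136, 1593]) cube([967, 230, 679]); }


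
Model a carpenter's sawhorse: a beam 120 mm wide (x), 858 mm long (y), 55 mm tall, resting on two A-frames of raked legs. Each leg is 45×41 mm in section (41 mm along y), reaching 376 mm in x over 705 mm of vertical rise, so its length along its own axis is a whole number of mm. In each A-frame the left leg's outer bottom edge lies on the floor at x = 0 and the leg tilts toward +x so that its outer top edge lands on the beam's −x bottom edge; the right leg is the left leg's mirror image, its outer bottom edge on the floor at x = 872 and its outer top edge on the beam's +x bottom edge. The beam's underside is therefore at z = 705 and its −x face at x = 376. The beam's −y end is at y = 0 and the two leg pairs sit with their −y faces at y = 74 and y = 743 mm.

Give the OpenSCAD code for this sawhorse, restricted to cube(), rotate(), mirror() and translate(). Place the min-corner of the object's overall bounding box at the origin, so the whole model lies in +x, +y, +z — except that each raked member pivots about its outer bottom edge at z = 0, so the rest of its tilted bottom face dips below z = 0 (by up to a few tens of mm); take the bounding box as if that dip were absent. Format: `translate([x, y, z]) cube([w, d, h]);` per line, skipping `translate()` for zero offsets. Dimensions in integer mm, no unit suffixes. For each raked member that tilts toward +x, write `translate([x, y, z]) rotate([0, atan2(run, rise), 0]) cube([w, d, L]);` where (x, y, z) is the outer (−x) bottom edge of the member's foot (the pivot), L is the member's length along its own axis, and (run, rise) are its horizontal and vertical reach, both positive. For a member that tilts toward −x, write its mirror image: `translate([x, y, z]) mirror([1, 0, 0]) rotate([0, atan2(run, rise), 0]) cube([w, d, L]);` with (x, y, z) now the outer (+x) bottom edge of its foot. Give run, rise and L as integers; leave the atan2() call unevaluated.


// leg length = √(376² + 705²) = 799
// right-leg outer foot x = 2·376 + 120 = 872
// beam min-corner = (376, 0, 705)
translate([376, 0, 705]) cube([120, 858, 55]);
translate([0, 74, 0]) rotate([0, atan2(376, 705), 0]) cube([45, 41, 799]);
translate([872, 74, 0]) mirror([1, 0, 0]) rotate([0, atan2(376, 705), 0]) cube([45, 41, 799]);
translate([0, 743, 0]) rotate([0, atan2(376, 705), 0]) cube([45, 41, 799]);
translate([872, 743, 0]) mirror([1, 0, 0]) rotate([0, atan2(376, 705), 0]) cube([45, 41, 799]);


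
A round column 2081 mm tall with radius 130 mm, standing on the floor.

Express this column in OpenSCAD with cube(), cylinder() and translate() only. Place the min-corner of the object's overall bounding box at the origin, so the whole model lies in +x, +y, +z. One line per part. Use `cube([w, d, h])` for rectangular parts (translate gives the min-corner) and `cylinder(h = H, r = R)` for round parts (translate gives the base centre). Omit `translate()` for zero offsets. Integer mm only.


translate([130, 130, 0]) cylinder(h = 2081, r = 130);


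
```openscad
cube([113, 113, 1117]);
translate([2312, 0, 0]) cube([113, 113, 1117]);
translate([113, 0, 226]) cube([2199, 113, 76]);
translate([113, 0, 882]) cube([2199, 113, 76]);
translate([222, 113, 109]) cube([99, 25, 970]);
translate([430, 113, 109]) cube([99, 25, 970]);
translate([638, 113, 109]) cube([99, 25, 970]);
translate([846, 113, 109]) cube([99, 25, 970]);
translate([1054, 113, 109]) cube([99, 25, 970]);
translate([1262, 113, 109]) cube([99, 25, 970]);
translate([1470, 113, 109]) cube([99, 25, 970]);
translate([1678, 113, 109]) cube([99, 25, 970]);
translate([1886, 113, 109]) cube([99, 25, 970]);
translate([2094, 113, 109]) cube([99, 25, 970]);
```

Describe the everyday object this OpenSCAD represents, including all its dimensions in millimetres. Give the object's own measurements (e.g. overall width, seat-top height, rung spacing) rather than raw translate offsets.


A fence section. Two 113×113 mm posts, 1117 mm tall, stand on the floor with a clear span of 2199 mm between their inner faces. Two horizontal rails of 113×76 mm section span the gap between the posts with their undersides at z = 226 mm and z = 882 mm, flush with the posts' −y face. 10 pickets, each 99 mm wide, 25 mm thick and 970 mm tall, are fixed to the +y face of the rails with their bottoms at z = 109 mm, spaced across the span with a 109 mm gap after the −x post and between neighbouring pickets, with 119 mm left before the +x post.


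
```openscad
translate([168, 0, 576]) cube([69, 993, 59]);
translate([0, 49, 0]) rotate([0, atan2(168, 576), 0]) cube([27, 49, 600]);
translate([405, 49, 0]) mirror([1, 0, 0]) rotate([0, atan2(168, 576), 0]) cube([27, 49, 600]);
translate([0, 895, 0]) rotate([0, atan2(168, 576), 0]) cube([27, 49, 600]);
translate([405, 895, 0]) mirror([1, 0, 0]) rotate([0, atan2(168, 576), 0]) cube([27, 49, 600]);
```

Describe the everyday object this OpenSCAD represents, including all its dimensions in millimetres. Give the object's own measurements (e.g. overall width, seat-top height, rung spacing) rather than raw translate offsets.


A sawhorse. A 69×993×59 mm beam (x, y, z) sits on two A-frame leg pairs. Each pair is two raked legs of 27×49 mm section (49 mm along y) splaying symmetrically in x. Each leg rises 576 mm vertically over 168 mm of horizontal reach and is 600 mm long along its own axis. Every leg's outer bottom edge rests on the floor and its outer top edge meets a bottom edge of the beam — the left legs (tilting toward +x) meet the beam's −x bottom edge, the right legs (their mirror images, tilting toward −x) meet its +x bottom edge — so the leg tops tuck under the beam, the beam's underside is 576 mm above the floor, and the feet are 405 mm apart outside-to-outside with the beam centred between them. The two leg pairs are set in 49 mm from either end of the beam.


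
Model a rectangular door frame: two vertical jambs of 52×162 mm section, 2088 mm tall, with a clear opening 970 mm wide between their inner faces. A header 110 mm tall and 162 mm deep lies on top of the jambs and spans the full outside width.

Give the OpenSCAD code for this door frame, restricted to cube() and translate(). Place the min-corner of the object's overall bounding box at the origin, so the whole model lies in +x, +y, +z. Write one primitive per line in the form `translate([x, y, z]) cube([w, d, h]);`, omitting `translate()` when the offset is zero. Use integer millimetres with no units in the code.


cube([52, 162, 2088]);
translate([1022, 0, 0]) cube([52, 162, 2088]);
translate([0, 0, 2088]) cube([1074, 162, 110]);


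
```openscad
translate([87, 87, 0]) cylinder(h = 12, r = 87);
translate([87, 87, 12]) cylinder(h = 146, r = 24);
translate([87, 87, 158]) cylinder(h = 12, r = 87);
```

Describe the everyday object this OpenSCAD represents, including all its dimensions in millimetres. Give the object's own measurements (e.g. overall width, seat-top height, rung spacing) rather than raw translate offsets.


A spool: two coaxial disc flanges of radius 87 mm and thickness 12 mm, joined by a core cylinder of radius 24 mm and height 146 mm. The lower flange rests on z = 0 and the three cylinders share a vertical axis.


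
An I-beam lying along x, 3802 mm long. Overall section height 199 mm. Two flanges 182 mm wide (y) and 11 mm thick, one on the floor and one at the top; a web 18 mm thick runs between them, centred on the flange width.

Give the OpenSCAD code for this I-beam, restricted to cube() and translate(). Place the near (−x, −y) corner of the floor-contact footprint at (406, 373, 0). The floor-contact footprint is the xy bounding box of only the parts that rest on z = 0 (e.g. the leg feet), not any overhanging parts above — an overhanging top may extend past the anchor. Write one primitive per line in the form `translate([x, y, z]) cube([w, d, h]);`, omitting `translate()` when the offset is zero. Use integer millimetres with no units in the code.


translate([406, 373, 0]) cube([3802, 182, 11]);
translate([406, 455, 11]) cube([3802, 18, 177]);
translate([406, 373, 188]) cube([3802, 182, 11]);


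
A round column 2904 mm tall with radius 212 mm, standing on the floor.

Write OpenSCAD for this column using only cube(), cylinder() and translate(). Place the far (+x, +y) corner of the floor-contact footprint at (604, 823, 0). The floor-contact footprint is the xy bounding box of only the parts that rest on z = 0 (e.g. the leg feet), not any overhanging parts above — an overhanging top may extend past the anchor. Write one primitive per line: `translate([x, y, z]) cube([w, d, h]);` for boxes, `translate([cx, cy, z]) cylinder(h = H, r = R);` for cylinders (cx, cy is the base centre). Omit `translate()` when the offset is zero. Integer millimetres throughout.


translate([392, 611, 0]) cylinder(h = 2904, r = 212);


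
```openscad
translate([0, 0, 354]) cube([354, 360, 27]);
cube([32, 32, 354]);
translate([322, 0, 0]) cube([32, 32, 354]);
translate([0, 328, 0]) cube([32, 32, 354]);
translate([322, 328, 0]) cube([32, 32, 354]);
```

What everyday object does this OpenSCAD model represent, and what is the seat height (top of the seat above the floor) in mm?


A stool. The seat height is 381 mm.

A 354×360×27 slab at z = 354 on four corner posts — a stool. The seat top is 354 + 27 = 381 mm.


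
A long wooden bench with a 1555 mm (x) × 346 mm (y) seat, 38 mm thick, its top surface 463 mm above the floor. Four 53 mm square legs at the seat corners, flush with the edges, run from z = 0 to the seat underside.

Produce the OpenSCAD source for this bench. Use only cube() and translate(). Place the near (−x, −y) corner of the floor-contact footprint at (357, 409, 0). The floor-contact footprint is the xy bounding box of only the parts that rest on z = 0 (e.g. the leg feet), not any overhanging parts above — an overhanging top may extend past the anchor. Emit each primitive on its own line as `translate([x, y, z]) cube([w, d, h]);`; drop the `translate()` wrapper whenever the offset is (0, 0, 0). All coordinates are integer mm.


translate([357, 409, 425]) cube([1555, 346, 38]);
translate([357, 409, 0]) cube([53, 53, 425]);
translate([357, 702, 0]) cube([53, 53, 425]);
translate([1859, 409, 0]) cube([53, 53, 425]);
translate([1859, 702, 0]) cube([53, 53, 425]);


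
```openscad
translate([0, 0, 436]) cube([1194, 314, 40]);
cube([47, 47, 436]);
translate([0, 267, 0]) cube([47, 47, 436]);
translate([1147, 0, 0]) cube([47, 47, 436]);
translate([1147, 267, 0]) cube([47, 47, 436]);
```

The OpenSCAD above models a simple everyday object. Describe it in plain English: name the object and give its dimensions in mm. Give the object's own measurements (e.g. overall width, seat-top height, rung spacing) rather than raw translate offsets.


A bench: a 1194×314 mm seat slab, 40 mm thick, top at z = 476 mm, on four 47×47 mm square legs flush with the seat corners and standing on z = 0.


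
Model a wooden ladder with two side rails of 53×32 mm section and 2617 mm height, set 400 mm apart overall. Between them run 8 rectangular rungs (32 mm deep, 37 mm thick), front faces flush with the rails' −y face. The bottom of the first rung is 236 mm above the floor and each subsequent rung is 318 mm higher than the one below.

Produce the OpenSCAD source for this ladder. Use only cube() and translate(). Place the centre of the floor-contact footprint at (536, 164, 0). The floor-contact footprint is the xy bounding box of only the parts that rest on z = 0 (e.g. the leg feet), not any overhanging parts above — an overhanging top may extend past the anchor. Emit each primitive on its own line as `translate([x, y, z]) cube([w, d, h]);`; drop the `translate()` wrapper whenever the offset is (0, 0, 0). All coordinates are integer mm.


translate([336, 148, 0]) cube([53, 32, 2617]);
translate([683, 148, 0]) cube([53, 32, 2617]);
translate([389, 148, 236]) cube([294, 32, 37]);
translate([389, 148, 554]) cube([294, 32, 37]);
translate([389, 148, 872]) cube([294, 32, 37]);
translate([389, 148, 1190]) cube([294, 32, 37]);
translate([389, 148, 1508]) cube([294, 32, 37]);
translate([389, 148, 1826]) cube([294, 32, 37]);
translate([389, 148, 2144]) cube([294, 32, 37]);
translate([389, 148, 2462]) cube([294, 32, 37]);


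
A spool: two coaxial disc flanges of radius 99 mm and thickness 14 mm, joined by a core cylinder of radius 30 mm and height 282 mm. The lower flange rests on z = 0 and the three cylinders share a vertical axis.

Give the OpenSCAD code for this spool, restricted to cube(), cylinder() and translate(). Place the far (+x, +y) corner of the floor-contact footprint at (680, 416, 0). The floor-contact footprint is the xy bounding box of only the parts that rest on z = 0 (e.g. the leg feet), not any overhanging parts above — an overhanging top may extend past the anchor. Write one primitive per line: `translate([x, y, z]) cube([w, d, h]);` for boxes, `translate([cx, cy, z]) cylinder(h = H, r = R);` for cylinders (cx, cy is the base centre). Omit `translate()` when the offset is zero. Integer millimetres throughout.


translate([581, 317, 0]) cylinder(h = 14, r = 99);
translate([581, 317, 14]) cylinder(h = 282, r = 30);
translate([581, 317, 296]) cylinder(h = 14, r = 99);


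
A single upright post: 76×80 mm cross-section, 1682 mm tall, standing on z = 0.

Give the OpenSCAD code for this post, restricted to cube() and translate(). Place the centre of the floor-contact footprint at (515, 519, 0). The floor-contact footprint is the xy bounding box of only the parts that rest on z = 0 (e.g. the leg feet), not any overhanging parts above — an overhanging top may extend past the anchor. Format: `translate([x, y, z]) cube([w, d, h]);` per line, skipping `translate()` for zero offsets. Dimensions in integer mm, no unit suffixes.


translate([477, 479, 0]) cube([76, 80, 1682]);


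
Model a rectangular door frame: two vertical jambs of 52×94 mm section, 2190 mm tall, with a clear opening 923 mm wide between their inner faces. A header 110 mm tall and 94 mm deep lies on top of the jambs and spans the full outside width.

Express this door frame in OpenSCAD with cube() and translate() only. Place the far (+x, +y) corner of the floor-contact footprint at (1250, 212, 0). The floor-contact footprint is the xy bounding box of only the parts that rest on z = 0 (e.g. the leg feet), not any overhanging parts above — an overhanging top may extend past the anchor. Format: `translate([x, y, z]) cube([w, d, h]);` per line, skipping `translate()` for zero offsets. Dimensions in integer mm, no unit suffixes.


translate([223, 118, 0]) cube([52, 94, 2190]);
translate([1198, 118, 0]) cube([52, 94, 2190]);
translate([223, 118, 2190]) cube([1027, 94, 110]);


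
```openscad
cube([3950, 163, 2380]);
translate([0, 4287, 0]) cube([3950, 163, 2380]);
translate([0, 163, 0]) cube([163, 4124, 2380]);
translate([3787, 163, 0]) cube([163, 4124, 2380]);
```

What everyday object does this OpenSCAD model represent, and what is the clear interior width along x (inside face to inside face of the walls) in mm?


A house (or room) frame. The interior width is 3624 mm.

Four 2380 mm walls enclosing a rectangle with no floor or roof — a room or house frame. Outside width is 3950 mm and wall thickness is 163 mm, so the interior width is 3950 − 2 × 163 = 3624 mm.


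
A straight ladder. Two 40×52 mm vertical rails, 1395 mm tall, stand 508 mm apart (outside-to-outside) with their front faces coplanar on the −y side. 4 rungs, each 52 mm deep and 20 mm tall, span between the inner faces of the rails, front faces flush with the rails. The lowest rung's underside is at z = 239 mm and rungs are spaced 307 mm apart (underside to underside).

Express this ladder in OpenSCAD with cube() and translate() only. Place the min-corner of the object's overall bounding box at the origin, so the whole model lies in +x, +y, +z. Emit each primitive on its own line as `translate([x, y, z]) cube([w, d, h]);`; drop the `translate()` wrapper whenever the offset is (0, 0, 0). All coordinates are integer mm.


cube([40, 52, 1395]);
translate([468, 0, 0]) cube([40, 52, 1395]);
translate([40, 0, 239]) cube([428, 52, 20]);
translate([40, 0, 546]) cube([428, 52, 20]);
translate([40, 0, 853]) cube([428, 52, 20]);
translate([40, 0, 1160]) cube([428, 52, 20]);


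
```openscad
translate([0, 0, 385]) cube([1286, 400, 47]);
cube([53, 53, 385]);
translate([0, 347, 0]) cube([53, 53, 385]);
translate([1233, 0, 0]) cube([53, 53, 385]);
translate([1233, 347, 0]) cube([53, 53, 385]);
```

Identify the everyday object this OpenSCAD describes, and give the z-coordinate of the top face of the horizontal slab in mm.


A bench. The seat-top height is 432 mm.

A long slab on four corner posts — a bench. The slab sits at z = 385 with thickness 47, so the top is 385 + 47 = 432 mm.


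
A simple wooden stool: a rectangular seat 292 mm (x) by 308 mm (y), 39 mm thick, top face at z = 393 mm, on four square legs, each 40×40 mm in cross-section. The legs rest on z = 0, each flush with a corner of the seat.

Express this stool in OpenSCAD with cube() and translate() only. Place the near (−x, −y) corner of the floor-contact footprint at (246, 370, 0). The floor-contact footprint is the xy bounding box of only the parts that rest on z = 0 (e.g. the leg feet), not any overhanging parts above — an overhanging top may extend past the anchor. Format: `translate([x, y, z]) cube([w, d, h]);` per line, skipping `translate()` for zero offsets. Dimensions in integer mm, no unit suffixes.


translate([246, 370, 354]) cube([292, 308, 39]);
translate([246, 370, 0]) cube([40, 40, 354]);
translate([498, 370, 0]) cube([40, 40, 354]);
translate([246, 638, 0]) cube([40, 40, 354]);
translate([498, 638, 0]) cube([40, 40, 354]);


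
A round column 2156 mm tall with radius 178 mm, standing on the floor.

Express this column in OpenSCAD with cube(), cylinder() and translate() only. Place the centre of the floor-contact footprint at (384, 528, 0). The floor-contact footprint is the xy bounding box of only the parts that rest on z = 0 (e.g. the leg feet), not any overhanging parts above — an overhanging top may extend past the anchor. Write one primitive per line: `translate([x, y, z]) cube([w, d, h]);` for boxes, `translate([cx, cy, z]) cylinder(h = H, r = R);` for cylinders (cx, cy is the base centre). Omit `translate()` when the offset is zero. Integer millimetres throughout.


translate([384, 528, 0]) cylinder(h = 2156, r = 178);


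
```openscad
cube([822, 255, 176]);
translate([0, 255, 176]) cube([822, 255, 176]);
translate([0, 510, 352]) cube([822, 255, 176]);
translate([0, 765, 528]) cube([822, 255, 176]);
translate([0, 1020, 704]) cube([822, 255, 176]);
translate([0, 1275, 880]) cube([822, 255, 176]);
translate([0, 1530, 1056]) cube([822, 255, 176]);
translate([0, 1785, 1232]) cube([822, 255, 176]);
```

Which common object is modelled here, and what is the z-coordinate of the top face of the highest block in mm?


A staircase. The total rise is 1408 mm.

8 identical blocks, each offset up and back from the previous — a staircase. Each step is 176 mm tall and there are 8 of them, so the total rise is 8 × 176 = 1408 mm.


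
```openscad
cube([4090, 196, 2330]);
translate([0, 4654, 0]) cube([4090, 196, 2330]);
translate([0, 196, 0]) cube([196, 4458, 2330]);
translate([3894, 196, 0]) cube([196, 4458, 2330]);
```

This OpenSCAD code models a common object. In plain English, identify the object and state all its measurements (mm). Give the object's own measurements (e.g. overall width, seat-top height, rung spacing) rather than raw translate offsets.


The wall frame of a small rectangular building: four walls, each 2330 mm tall and 196 mm thick, enclosing a footprint 4090 mm (x) by 4850 mm (y) outside-to-outside, with no floor or roof. The front and back walls (the −y and +y sides) span the full width; the two side walls fit between them.


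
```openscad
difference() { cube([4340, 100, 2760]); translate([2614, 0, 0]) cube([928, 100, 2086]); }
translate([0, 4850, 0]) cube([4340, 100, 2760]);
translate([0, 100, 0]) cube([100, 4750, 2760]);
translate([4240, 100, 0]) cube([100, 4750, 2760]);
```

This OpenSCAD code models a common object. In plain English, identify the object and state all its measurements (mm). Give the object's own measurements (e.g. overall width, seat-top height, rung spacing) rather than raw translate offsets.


A single room: four walls, each 2760 mm tall and 100 mm thick, enclosing an outside footprint 4340×4950 mm (x × y), no floor or roof. The front and back walls (−y and +y sides) run the full x-width; the side walls fit between their inner faces. A door opening 928 mm wide and 2086 mm tall is cut through the front wall from the floor up, its −x edge 2614 mm from the wall's −x end.


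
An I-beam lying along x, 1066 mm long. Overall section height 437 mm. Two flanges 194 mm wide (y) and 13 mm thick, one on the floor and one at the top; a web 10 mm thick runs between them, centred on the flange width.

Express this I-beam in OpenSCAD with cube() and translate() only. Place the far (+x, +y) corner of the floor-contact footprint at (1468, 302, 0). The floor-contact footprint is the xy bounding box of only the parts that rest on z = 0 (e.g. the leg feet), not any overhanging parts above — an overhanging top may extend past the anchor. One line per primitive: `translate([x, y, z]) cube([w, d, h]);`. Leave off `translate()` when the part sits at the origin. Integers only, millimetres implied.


translate([402, 108, 0]) cube([1066, 194, 13]);
translate([402, 200, 13]) cube([1066, 10, 411]);
translate([402, 108, 424]) cube([1066, 194, 13]);


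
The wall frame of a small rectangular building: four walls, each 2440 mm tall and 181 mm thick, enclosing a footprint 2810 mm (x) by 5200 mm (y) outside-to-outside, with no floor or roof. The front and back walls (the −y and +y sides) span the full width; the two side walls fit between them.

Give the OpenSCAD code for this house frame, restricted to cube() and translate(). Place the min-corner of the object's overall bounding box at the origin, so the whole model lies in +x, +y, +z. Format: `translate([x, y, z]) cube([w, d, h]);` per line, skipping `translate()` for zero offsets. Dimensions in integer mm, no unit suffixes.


cube([2810, 181, 2440]);
translate([0, 5019, 0]) cube([2810, 181, 2440]);
translate([0, 181, 0]) cube([181, 4838, 2440]);
translate([2629, 181, 0]) cube([181, 4838, 2440]);


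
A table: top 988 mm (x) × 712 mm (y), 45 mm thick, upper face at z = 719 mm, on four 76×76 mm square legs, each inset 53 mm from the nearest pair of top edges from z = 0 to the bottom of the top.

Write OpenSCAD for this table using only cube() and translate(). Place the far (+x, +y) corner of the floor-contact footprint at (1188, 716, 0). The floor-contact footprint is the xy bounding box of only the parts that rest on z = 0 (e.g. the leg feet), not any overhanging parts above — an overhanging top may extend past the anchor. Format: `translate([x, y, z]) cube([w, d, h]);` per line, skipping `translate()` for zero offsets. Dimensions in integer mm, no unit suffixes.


translate([253, 57, 674]) cube([988, 712, 45]);
translate([306, 110, 0]) cube([76, 76, 674]);
translate([1112, 110, 0]) cube([76, 76, 674]);
translate([306, 640, 0]) cube([76, 76, 674]);
translate([1112, 640, 0]) cube([76, 76, 674]);


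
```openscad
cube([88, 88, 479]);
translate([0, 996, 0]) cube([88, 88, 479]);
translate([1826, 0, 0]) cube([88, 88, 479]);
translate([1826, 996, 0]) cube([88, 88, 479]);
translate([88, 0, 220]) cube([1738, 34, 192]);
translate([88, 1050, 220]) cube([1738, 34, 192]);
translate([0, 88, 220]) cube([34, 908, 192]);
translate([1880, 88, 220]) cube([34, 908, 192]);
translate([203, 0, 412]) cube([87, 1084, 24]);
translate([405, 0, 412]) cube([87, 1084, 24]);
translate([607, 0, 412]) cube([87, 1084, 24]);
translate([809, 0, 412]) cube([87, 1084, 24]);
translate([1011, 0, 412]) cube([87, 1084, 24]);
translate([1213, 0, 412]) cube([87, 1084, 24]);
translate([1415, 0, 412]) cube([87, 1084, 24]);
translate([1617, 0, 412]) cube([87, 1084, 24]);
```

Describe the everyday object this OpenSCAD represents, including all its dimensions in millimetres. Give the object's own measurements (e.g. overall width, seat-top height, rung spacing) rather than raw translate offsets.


A bed frame 1914 mm long (x) by 1084 mm wide (y). Four 88×88 mm corner posts, 479 mm tall, at the corners of the footprint. Four rails of 34 mm thickness and 192 mm height run between adjacent posts with their undersides at z = 220 mm, their outer faces flush with the outside of the frame (the two x-running rails run between the posts' inner faces; the two y-running rails run between the posts' inner faces). 8 slats, each 87 mm wide (x) and 24 mm thick, lie across the top of the two x-running rails, running the full 1084 mm width of the frame in y; along x they sit between the end posts with a 115 mm gap after the −x posts and between neighbouring slats, leaving 122 mm before the +x posts.


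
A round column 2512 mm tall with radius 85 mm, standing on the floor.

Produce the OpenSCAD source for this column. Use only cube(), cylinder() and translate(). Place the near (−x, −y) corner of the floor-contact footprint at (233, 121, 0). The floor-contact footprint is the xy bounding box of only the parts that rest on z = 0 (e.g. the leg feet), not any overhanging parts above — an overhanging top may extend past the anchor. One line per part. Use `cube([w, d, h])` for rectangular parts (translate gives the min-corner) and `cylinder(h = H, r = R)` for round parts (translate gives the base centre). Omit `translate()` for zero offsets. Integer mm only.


translate([318, 206, 0]) cylinder(h = 2512, r = 85);


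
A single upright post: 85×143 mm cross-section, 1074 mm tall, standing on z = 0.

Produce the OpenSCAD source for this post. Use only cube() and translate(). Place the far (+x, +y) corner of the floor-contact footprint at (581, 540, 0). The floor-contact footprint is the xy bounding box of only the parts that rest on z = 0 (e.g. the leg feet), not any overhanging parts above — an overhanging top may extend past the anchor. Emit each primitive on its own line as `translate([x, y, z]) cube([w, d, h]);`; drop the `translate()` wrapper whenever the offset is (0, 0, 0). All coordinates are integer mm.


translate([496, 397, 0]) cube([85, 143, 1074]);


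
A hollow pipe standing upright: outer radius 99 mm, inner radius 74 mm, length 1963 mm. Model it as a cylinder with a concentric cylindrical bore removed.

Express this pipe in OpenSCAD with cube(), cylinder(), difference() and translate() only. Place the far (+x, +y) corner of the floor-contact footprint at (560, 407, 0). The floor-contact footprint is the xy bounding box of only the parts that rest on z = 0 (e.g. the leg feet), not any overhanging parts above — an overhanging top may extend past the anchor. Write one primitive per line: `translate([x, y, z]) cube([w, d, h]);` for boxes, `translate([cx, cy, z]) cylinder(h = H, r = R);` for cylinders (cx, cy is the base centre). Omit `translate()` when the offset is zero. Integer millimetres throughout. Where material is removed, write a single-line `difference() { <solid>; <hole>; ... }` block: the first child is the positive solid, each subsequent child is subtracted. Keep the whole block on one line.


difference() { translate([461, 308, 0]) cylinder(h = 1963, r = 99); translate([461, 308, 0]) cylinder(h = 1963, r = 74); }


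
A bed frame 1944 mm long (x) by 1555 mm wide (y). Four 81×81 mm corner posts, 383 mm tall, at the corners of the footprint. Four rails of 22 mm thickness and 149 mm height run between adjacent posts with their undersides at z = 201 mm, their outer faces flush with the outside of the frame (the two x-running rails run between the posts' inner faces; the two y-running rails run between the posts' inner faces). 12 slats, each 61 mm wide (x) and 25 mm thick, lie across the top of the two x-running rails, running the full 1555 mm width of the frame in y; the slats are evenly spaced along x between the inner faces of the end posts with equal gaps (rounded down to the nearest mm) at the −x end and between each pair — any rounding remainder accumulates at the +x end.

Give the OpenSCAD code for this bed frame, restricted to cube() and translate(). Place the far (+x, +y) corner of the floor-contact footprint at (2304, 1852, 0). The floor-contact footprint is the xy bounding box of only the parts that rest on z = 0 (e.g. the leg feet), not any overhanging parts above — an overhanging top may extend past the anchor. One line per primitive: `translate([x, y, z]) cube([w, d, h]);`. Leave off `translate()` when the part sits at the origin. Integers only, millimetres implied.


// slat z = rail_z + rail_h = 201 + 149 = 350
// slat gap = ⌊(1782 − 12·61) / 13⌋ = 80
translate([360, 297, 0]) cube([81, 81, 383]);
translate([360, 1771, 0]) cube([81, 81, 383]);
translate([2223, 297, 0]) cube([81, 81, 383]);
translate([2223, 1771, 0]) cube([81, 81, 383]);
translate([441, 297, 201]) cube([1782, 22, 149]);
translate([441, 1830, 201]) cube([1782, 22, 149]);
translate([360, 378, 201]) cube([22, 1393, 149]);
translate([2282, 378, 201]) cube([22, 1393, 149]);
translate([521, 297, 350]) cube([61, 1555, 25]);
translate([662, 297, 350]) cube([61, 1555, 25]);
translate([803, 297, 350]) cube([61, 1555, 25]);
translate([944, 297, 350]) cube([61, 1555, 25]);
translate([1085, 297, 350]) cube([61, 1555, 25]);
translate([1226, 297, 350]) cube([61, 1555, 25]);
translate([1367, 297, 350]) cube([61, 1555, 25]);
translate([1508, 297, 350]) cube([61, 1555, 25]);
translate([1649, 297, 350]) cube([61, 1555, 25]);
translate([1790, 297, 350]) cube([61, 1555, 25]);
translate([1931, 297, 350]) cube([61, 1555, 25]);
translate([2072, 297, 350]) cube([61, 1555, 25]);


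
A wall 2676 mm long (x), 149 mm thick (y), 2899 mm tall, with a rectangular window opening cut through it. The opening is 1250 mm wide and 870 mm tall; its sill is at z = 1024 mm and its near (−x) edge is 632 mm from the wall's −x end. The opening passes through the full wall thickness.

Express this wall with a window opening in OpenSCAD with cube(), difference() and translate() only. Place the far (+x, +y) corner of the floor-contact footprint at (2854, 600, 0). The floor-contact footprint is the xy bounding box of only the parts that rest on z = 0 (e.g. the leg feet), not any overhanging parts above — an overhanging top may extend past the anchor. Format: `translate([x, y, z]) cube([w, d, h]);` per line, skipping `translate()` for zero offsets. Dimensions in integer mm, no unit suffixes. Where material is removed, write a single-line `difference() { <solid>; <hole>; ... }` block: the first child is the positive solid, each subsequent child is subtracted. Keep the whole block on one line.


difference() { translate([178, 451, 0]) cube([2676, 149, 2899]); translate([810, 451, 1024]) cube([1250, 149, 870]); }


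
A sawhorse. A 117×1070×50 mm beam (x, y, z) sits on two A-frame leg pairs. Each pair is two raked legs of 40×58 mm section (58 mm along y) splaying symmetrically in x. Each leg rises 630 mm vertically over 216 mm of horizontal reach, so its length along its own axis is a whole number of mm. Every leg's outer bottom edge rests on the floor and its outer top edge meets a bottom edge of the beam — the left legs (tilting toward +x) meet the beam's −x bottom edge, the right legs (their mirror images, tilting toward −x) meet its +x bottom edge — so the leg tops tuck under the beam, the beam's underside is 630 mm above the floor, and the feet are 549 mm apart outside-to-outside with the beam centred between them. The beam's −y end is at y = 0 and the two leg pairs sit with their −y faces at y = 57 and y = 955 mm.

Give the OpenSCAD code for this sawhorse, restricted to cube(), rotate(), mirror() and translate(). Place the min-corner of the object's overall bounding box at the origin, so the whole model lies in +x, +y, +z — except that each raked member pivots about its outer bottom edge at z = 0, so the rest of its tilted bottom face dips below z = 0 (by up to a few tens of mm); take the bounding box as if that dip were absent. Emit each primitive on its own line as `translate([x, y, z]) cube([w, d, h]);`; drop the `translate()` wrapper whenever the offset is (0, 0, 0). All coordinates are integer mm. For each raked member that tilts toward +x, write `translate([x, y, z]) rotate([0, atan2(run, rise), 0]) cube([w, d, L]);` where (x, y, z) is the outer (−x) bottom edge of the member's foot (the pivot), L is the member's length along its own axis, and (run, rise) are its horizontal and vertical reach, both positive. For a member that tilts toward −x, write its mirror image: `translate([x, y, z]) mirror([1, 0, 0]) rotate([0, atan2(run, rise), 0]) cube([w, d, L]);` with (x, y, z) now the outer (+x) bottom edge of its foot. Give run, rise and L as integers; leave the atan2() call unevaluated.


translate([216, 0, 630]) cube([117, 1070, 50]);
translate([0, 57, 0]) rotate([0, atan2(216, 630), 0]) cube([40, 58, 666]);
translate([549, 57, 0]) mirror([1, 0, 0]) rotate([0, atan2(216, 630), 0]) cube([40, 58, 666]);
translate([0, 955, 0]) rotate([0, atan2(216, 630), 0]) cube([40, 58, 666]);
translate([549, 955, 0]) mirror([1, 0, 0]) rotate([0, atan2(216, 630), 0]) cube([40, 58, 666]);


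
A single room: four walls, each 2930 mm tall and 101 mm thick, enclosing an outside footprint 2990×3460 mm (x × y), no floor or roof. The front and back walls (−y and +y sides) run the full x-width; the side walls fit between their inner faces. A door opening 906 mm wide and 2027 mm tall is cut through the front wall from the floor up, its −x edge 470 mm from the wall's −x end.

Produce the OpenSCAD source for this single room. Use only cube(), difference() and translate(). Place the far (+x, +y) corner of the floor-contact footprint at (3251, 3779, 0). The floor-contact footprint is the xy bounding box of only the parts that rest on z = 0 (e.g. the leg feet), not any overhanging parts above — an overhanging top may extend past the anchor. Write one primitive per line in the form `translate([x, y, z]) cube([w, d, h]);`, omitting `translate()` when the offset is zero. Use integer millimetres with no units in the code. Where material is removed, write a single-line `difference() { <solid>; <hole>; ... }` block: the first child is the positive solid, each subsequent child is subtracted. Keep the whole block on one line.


difference() { translate([261, 319, 0]) cube([2990, 101, 2930]); translate([731, 319, 0]) cube([906, 101, 2027]); }
translate([261, 3678, 0]) cube([2990, 101, 2930]);
translate([261, 420, 0]) cube([101, 3258, 2930]);
translate([3150, 420, 0]) cube([101, 3258, 2930]);


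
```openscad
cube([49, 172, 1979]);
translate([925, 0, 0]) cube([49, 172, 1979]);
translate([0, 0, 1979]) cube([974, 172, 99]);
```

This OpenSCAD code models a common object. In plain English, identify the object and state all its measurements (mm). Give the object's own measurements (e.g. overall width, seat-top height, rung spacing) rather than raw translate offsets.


A door frame. The clear opening is 876 mm wide and 1979 mm high. Two 49 mm wide jambs, 172 mm deep, stand either side of the opening from the floor to the top of the opening. A 99 mm thick head sits across the top of both jambs, spanning the full outside width of the frame.


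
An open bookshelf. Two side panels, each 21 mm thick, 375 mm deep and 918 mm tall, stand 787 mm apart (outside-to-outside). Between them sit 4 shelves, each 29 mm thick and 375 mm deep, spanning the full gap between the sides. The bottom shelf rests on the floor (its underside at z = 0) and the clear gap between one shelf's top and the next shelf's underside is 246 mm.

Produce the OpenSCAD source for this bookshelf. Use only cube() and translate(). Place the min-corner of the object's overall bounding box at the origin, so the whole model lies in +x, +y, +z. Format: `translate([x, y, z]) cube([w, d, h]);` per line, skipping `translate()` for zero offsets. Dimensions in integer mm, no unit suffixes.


cube([21, 375, 918]);
translate([766, 0, 0]) cube([21, 375, 918]);
translate([21, 0, 0]) cube([745, 375, 29]);
translate([21, 0, 275]) cube([745, 375, 29]);
translate([21, 0, 550]) cube([745, 375, 29]);
translate([21, 0, 825]) cube([745, 375, 29]);
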